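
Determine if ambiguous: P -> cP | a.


right-linear, alternatives start with distinct terminals 'c' vs 'a': unique leftmost derivation
Unambiguous


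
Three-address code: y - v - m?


Break into single-operator statements:
t1 = y - v
t2 = t1 - m


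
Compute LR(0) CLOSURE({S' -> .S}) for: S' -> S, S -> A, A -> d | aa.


Start: S' -> .S
For each item with dot before a nonterminal B, add B -> .γ for every B-production
Closure: [S' -> .S, S -> .A, A -> .d, A -> .aa]


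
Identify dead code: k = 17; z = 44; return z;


k is assigned but never read
Dead: 'k = 17'


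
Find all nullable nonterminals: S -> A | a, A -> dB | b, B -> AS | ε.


A nonterminal is nullable iff some alternative derives ε (directly, or every symbol in it is nullable)
Nullable: {B}


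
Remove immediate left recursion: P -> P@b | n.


Left-recursive alternatives: P@b; non-recursive: n
Introduce P': P -> nP', P' -> @bP' | ε


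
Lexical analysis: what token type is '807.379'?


Pattern: digits with a decimal point
Type: FLOAT_LITERAL


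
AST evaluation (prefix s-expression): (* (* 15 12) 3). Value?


Evaluate inner: (* 15 12) = 180
Evaluate root: (* 180 3) = 540
Result: 540


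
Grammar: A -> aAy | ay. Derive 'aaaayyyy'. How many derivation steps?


Derivation: A => aAy => aaAyy => aaaAyyy => aaaayyyy
Steps: 4


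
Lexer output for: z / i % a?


Scan left to right, longest-match per lexeme
Tokens: ID(z), OP(/), ID(i), OP(%), ID(a)


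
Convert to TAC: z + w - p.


Break into single-operator statements:
t1 = z + w
t2 = t1 - p


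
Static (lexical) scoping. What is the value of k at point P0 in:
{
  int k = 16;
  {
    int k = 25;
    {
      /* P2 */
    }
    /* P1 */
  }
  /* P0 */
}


k declared in the same block as P0
k = 16


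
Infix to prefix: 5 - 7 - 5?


left-to-right (same/higher precedence on left): tree is (- (- 5 7) 5)
Prefix: - - 5 7 5


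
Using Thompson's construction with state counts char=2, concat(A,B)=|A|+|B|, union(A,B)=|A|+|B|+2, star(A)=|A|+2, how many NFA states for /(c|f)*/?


Syntax tree has 2 char leaf(s), 1 union(s), 1 star(s)
chars contribute 2×2 = 4; each union adds +2; each star adds +2
Total: 4 + 2 + 2 = 8 states


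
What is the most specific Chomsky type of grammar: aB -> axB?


LHS has context (more than one symbol) and |LHS| ≤ |RHS|
Classification: Type 1 (Context-Sensitive)


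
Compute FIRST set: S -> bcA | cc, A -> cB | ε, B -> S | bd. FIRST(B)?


Per alternative of B: FIRST(S) = {b, c}; FIRST(bd) = {b}
FIRST(B) = {b, c}


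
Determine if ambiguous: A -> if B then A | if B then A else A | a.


dangling else: 'if B then if B then a else a' parses two ways
Ambiguous


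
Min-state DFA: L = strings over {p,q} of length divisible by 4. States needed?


Track length mod 4: states 0..3, accept at 0
Minimal DFA: 4 states


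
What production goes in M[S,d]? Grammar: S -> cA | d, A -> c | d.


For [S, d]: 'd' ∈ FIRST(d)
Entry: S -> d


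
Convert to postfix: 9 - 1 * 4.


* has higher precedence, evaluate 1*4 first
Postfix: 9 1 4 * -


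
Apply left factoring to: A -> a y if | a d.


Common prefix: 'a'
Factored: A -> a A', A' -> y if | d


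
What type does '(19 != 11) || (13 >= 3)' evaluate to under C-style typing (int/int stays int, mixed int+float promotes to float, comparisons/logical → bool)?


Operand types: bool || bool
Rule: logical operators take bool operands and yield bool
Result type: bool


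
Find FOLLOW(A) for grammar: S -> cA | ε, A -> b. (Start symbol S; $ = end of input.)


$ ∈ FOLLOW(S). For each A -> αBβ: add FIRST(β)\{ε} to FOLLOW(B); if β nullable, add FOLLOW(A).
FOLLOW(A) = {$}


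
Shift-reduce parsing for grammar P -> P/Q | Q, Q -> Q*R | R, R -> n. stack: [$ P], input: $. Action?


start symbol P on stack, input exhausted
Action: accept


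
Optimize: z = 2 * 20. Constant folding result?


2 * 20 = 40 at compile time
Optimized: z = 40


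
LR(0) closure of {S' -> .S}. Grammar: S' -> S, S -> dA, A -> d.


Start: S' -> .S
For each item with dot before a nonterminal B, add B -> .γ for every B-production
Closure: [S' -> .S, S -> .dA]


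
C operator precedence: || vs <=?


'<=' is relational (level 7); '||' is logical OR (level 1)
Higher level binds tighter
'<=' has higher precedence than '||'


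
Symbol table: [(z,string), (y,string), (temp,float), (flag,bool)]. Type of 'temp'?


Lookup 'temp' → type float


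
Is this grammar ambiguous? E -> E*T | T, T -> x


precedence layered via separate nonterminal T: deterministic
Unambiguous


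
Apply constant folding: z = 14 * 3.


14 * 3 = 42 at compile time
Optimized: z = 42


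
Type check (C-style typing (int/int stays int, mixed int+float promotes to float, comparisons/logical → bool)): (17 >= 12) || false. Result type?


Operand types: bool || bool
Rule: logical operators take bool operands and yield bool
Result type: bool


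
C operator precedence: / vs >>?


'/' is multiplicative (level 10); '>>' is shift (level 8)
Higher level binds tighter
'/' has higher precedence than '>>'


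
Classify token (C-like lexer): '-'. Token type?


Pattern: operator symbol
Type: OPERATOR


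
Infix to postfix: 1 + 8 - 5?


Left to right (same or higher precedence on left)
Postfix: 1 8 + 5 -


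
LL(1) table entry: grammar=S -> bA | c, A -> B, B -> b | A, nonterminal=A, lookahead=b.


For [A, b]: 'b' ∈ FIRST(B)
Entry: A -> B


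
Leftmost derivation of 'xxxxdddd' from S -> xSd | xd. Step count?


Derivation: S => xSd => xxSdd => xxxSddd => xxxxdddd
Steps: 4


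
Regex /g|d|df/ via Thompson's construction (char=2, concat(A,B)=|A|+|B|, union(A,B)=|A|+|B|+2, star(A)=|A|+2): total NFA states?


Syntax tree has 4 char leaf(s), 2 union(s), 0 star(s)
chars contribute 4×2 = 8; each union adds +2; each star adds +2
Total: 8 + 4 + 0 = 12 states


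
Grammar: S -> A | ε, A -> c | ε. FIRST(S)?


Per alternative of S: FIRST(A) = {c, ε}; FIRST(ε) = {ε}
FIRST(S) = {c, ε}


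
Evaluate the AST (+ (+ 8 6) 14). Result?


Evaluate inner: (+ 8 6) = 14
Evaluate root: (+ 14 14) = 28
Result: 28


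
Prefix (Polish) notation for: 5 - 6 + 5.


left-to-right (same/higher precedence on left): tree is (+ (- 5 6) 5)
Prefix: + - 5 6 5


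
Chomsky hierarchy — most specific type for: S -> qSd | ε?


Single nonterminal LHS, but q^n d^n is not regular
Classification: Type 2 (Context-Free)


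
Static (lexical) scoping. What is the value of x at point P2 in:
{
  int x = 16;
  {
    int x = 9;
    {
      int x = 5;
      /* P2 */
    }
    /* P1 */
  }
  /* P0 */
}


x declared in the same block as P2
x = 5


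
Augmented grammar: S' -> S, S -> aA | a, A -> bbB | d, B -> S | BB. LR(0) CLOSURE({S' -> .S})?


Start: S' -> .S
For each item with dot before a nonterminal B, add B -> .γ for every B-production
Closure: [S' -> .S, S -> .aA, S -> .a]


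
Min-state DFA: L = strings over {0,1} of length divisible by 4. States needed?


Track length mod 4: states 0..3, accept at 0
Minimal DFA: 4 states


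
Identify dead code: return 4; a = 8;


statement follows a return and is unreachable
Dead: 'a = 8'


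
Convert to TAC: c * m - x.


Break into single-operator statements:
t1 = c * m
t2 = t1 - x


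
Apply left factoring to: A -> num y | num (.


Common prefix: 'num'
Factored: A -> num A', A' -> y | (


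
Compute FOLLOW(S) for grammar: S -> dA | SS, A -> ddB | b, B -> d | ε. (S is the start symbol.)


$ ∈ FOLLOW(S). For each A -> αBβ: add FIRST(β)\{ε} to FOLLOW(B); if β nullable, add FOLLOW(A).
FOLLOW(S) = {$, d}


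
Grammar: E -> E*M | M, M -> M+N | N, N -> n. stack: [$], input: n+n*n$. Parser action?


no handle on stack; shift 'n'
Action: shift


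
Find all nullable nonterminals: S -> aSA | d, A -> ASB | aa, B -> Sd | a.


A nonterminal is nullable iff some alternative derives ε (directly, or every symbol in it is nullable)
Nullable: {}


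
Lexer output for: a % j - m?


Scan left to right, longest-match per lexeme
Tokens: ID(a), OP(%), ID(j), OP(-), ID(m)


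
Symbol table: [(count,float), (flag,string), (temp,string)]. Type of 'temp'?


Lookup 'temp' → type string


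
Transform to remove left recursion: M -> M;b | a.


Left-recursive alternatives: M;b; non-recursive: a
Introduce M': M -> aM', M' -> ;bM' | ε


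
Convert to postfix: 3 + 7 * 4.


* has higher precedence, evaluate 7*4 first
Postfix: 3 7 4 * +


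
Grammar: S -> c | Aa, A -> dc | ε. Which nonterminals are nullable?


A nonterminal is nullable iff some alternative derives ε (directly, or every symbol in it is nullable)
Nullable: {A}


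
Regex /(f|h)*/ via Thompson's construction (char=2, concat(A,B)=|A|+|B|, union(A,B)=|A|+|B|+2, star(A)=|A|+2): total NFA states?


Syntax tree has 2 char leaf(s), 1 union(s), 1 star(s)
chars contribute 2×2 = 4; each union adds +2; each star adds +2
Total: 4 + 2 + 2 = 8 states


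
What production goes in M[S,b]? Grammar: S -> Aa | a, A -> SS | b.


For [S, b]: 'b' ∈ FIRST(Aa)
Entry: S -> Aa


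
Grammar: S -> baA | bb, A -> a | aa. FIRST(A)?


Per alternative of A: FIRST(a) = {a}; FIRST(aa) = {a}
FIRST(A) = {a}


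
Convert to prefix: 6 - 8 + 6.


left-to-right (same/higher precedence on left): tree is (+ (- 6 8) 6)
Prefix: + - 6 8 6


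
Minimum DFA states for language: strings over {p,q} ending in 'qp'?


Track the longest suffix of input matching a prefix of 'qp': 3 classes (prefixes of length 0..2)
Minimal DFA: 3 states


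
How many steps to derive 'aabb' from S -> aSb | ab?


Derivation: S => aSb => aabb
Steps: 2


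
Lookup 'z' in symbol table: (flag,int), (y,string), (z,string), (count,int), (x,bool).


Lookup 'z' → type string


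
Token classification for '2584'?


Pattern: digits only
Type: INTEGER_LITERAL


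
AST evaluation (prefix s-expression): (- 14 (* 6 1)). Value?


Evaluate inner: (* 6 1) = 6
Evaluate root: (- 14 6) = 8
Result: 8


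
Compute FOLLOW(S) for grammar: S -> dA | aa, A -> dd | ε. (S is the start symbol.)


$ ∈ FOLLOW(S). For each A -> αBβ: add FIRST(β)\{ε} to FOLLOW(B); if β nullable, add FOLLOW(A).
FOLLOW(S) = {$}


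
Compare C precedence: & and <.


'<' is relational (level 7); '&' is bitwise AND (level 5)
Higher level binds tighter
'<' has higher precedence than '&'


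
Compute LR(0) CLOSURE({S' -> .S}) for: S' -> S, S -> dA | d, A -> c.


Start: S' -> .S
For each item with dot before a nonterminal B, add B -> .γ for every B-production
Closure: [S' -> .S, S -> .dA, S -> .d]


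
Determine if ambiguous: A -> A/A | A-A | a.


'a/a-a' has two parse trees (no precedence encoded between / and -)
Ambiguous


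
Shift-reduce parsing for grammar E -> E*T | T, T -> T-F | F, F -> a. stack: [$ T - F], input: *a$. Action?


handle 'T-F' on top
Action: reduce (T -> T-F)


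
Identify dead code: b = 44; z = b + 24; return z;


b is read by z's definition; z is returned
No dead code


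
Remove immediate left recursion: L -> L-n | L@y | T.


Left-recursive alternatives: L-n, L@y; non-recursive: T
Introduce L': L -> TL', L' -> -nL' | @yL' | ε


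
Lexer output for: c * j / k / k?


Scan left to right, longest-match per lexeme
Tokens: ID(c), OP(*), ID(j), OP(/), ID(k), OP(/), ID(k)


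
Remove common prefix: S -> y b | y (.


Common prefix: 'y'
Factored: S -> y S', S' -> b | (


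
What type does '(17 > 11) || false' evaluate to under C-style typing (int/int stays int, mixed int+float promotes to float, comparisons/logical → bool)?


Operand types: bool || bool
Rule: logical operators take bool operands and yield bool
Result type: bool


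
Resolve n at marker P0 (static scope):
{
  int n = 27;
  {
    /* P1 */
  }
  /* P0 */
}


n declared in the same block as P0
n = 27


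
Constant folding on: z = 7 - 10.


7 - 10 = -3 at compile time
Optimized: z = -3


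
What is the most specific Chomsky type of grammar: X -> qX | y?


Right-linear: every RHS is a terminal or a terminal followed by one nonterminal
Classification: Type 3 (Regular)


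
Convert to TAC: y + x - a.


Break into single-operator statements:
t1 = y + x
t2 = t1 - a


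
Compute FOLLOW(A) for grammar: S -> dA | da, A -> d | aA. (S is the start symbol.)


$ ∈ FOLLOW(S). For each A -> αBβ: add FIRST(β)\{ε} to FOLLOW(B); if β nullable, add FOLLOW(A).
FOLLOW(A) = {$}


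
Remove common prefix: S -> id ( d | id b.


Common prefix: 'id'
Factored: S -> id S', S' -> ( d | b


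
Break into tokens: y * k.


Scan left to right, longest-match per lexeme
Tokens: ID(y), OP(*), ID(k)


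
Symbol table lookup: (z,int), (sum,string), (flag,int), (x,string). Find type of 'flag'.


Lookup 'flag' → type int


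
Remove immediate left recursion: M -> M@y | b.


Left-recursive alternatives: M@y; non-recursive: b
Introduce M': M -> bM', M' -> @yM' | ε


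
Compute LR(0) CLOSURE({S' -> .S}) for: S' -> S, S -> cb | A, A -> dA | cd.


Start: S' -> .S
For each item with dot before a nonterminal B, add B -> .γ for every B-production
Closure: [S' -> .S, S -> .cb, S -> .A, A -> .dA, A -> .cd]


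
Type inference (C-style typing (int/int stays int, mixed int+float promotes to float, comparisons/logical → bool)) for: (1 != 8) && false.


Operand types: bool && bool
Rule: logical operators take bool operands and yield bool
Result type: bool


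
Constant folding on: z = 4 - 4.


4 - 4 = 0 at compile time
Optimized: z = 0


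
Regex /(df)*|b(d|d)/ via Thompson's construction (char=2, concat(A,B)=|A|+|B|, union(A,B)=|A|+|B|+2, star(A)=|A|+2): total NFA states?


Syntax tree has 5 char leaf(s), 2 union(s), 1 star(s)
chars contribute 5×2 = 10; each union adds +2; each star adds +2
Total: 10 + 4 + 2 = 16 states


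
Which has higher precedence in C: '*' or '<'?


'*' is multiplicative (level 10); '<' is relational (level 7)
Higher level binds tighter
'*' has higher precedence than '<'


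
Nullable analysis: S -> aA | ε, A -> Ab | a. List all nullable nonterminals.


A nonterminal is nullable iff some alternative derives ε (directly, or every symbol in it is nullable)
Nullable: {S}


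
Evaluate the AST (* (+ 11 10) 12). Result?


Evaluate inner: (+ 11 10) = 21
Evaluate root: (* 21 12) = 252
Result: 252


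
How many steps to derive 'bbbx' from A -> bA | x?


Derivation: A => bA => bbA => bbbA => bbbx
Steps: 4


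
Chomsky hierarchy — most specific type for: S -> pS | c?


Right-linear: every RHS is a terminal or a terminal followed by one nonterminal
Classification: Type 3 (Regular)


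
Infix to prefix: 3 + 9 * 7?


'*' binds tighter: tree is (+ 3 (* 9 7))
Prefix: + 3 * 9 7


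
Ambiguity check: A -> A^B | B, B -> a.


precedence layered via separate nonterminal B: deterministic
Unambiguous


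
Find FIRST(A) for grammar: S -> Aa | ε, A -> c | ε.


Per alternative of A: FIRST(c) = {c}; FIRST(ε) = {ε}
FIRST(A) = {c, ε}


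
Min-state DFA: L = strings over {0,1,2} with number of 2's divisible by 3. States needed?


Track (count of 2) mod 3: states 0..2, accept at 0
Minimal DFA: 3 states


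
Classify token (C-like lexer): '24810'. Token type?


Pattern: digits only
Type: INTEGER_LITERAL


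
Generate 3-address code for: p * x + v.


Break into single-operator statements:
t1 = p * x
t2 = t1 + v


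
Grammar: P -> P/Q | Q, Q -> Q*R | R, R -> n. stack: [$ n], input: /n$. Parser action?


'n' on top is the handle for R -> n
Action: reduce (R -> n)


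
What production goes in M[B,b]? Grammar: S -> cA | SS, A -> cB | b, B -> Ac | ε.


For [B, b]: 'b' ∈ FIRST(Ac)
Entry: B -> Ac


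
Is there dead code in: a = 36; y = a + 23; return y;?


a is read by y's definition; y is returned
No dead code


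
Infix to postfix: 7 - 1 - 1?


Left to right (same or higher precedence on left)
Postfix: 7 1 - 1 -


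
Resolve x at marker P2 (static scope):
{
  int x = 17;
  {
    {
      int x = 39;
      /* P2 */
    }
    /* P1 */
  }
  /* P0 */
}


x declared in the same block as P2
x = 39


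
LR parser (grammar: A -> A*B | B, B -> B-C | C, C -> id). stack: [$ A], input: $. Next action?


start symbol A on stack, input exhausted
Action: accept


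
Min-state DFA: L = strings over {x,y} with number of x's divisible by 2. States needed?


Track (count of x) mod 2: states 0..1, accept at 0
Minimal DFA: 2 states


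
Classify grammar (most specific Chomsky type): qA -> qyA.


LHS has context (more than one symbol) and |LHS| ≤ |RHS|
Classification: Type 1 (Context-Sensitive)


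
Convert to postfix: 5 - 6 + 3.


Left to right (same or higher precedence on left)
Postfix: 5 6 - 3 +


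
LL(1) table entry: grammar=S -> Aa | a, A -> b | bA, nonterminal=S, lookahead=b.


For [S, b]: 'b' ∈ FIRST(Aa)
Entry: S -> Aa


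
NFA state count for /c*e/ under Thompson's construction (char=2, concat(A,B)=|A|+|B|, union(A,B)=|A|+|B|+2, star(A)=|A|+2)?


Syntax tree has 2 char leaf(s), 0 union(s), 1 star(s)
chars contribute 2×2 = 4; each union adds +2; each star adds +2
Total: 4 + 0 + 2 = 6 states


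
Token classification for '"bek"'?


Pattern: double-quoted sequence
Type: STRING_LITERAL


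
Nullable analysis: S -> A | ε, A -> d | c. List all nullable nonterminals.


A nonterminal is nullable iff some alternative derives ε (directly, or every symbol in it is nullable)
Nullable: {S}


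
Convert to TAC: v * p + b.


Break into single-operator statements:
t1 = v * p
t2 = t1 + b


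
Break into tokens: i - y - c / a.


Scan left to right, longest-match per lexeme
Tokens: ID(i), OP(-), ID(y), OP(-), ID(c), OP(/), ID(a)


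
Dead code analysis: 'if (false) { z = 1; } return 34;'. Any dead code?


condition is constant false, so the whole block is unreachable
Dead: 'if (false) { z = 1; }'


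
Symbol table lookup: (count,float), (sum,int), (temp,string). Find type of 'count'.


Lookup 'count' → type float


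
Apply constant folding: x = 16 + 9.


16 + 9 = 25 at compile time
Optimized: x = 25


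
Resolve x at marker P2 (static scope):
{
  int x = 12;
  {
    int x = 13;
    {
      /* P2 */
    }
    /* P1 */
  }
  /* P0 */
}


P2's block does not declare x; resolves to the enclosing declaration at depth 1
x = 13


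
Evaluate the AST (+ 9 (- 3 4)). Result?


Evaluate inner: (- 3 4) = -1
Evaluate root: (+ 9 -1) = 8
Result: 8


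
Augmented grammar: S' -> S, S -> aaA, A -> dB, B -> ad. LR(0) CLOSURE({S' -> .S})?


Start: S' -> .S
For each item with dot before a nonterminal B, add B -> .γ for every B-production
Closure: [S' -> .S, S -> .aaA]


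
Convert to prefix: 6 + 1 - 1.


left-to-right (same/higher precedence on left): tree is (- (+ 6 1) 1)
Prefix: - + 6 1 1


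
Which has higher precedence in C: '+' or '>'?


'+' is additive (level 9); '>' is relational (level 7)
Higher level binds tighter
'+' has higher precedence than '>'


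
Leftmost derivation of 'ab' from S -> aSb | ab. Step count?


Derivation: S => ab
Steps: 1


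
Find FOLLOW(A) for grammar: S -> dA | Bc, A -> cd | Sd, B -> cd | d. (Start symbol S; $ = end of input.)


$ ∈ FOLLOW(S). For each A -> αBβ: add FIRST(β)\{ε} to FOLLOW(B); if β nullable, add FOLLOW(A).
FOLLOW(A) = {$, d}


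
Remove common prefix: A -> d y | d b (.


Common prefix: 'd'
Factored: A -> d A', A' -> y | b (


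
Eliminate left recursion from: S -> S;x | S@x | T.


Left-recursive alternatives: S;x, S@x; non-recursive: T
Introduce S': S -> TS', S' -> ;xS' | @xS' | ε


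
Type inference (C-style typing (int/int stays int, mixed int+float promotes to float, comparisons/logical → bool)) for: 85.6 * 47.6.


Operand types: float * float
Rule: mixed int/float promotes to float; int/int stays int
Result type: float


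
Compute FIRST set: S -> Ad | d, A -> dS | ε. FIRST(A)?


Per alternative of A: FIRST(dS) = {d}; FIRST(ε) = {ε}
FIRST(A) = {d, ε}


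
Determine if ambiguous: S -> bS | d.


right-linear, alternatives start with distinct terminals 'b' vs 'd': unique leftmost derivation
Unambiguous


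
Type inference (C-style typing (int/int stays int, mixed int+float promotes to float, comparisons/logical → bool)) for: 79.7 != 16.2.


Operand types: float != float
Rule: comparison yields bool
Result type: bool


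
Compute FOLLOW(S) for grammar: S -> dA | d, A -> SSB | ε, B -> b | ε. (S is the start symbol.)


$ ∈ FOLLOW(S). For each A -> αBβ: add FIRST(β)\{ε} to FOLLOW(B); if β nullable, add FOLLOW(A).
FOLLOW(S) = {$, b, d}


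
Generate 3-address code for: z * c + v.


Break into single-operator statements:
t1 = z * c
t2 = t1 + v


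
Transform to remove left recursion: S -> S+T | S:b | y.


Left-recursive alternatives: S+T, S:b; non-recursive: y
Introduce S': S -> yS', S' -> +TS' | :bS' | ε


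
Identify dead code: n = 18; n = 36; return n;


first assignment to n is overwritten before any read
Dead: 'n = 18'


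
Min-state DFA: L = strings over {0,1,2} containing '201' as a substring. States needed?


KMP-style automaton: 3 progress states + 1 absorbing accept = 4
Minimal DFA: 4 states


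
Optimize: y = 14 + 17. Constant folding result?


14 + 17 = 31 at compile time
Optimized: y = 31


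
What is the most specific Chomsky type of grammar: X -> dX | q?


Right-linear: every RHS is a terminal or a terminal followed by one nonterminal
Classification: Type 3 (Regular)


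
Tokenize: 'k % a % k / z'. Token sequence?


Scan left to right, longest-match per lexeme
Tokens: ID(k), OP(%), ID(a), OP(%), ID(k), OP(/), ID(z)


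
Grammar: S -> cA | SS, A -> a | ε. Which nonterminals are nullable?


A nonterminal is nullable iff some alternative derives ε (directly, or every symbol in it is nullable)
Nullable: {A}


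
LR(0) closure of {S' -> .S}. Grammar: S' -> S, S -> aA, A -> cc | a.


Start: S' -> .S
For each item with dot before a nonterminal B, add B -> .γ for every B-production
Closure: [S' -> .S, S -> .aA]


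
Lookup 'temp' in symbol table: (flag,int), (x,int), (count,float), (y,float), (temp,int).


Lookup 'temp' → type int


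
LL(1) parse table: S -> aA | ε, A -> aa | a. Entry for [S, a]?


For [S, a]: 'a' ∈ FIRST(aA)
Entry: S -> aA


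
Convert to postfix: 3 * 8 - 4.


Left to right (same or higher precedence on left)
Postfix: 3 8 * 4 -


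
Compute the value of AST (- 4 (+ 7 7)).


Evaluate inner: (+ 7 7) = 14
Evaluate root: (- 4 14) = -10
Result: -10


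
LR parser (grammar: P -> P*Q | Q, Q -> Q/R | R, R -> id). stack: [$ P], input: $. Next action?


start symbol P on stack, input exhausted
Action: accept


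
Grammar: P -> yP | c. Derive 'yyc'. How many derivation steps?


Derivation: P => yP => yyP => yyc
Steps: 3


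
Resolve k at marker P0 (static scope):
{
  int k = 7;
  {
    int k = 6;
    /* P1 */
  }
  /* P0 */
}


k declared in the same block as P0
k = 7


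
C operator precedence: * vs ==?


'*' is multiplicative (level 10); '==' is equality (level 6)
Higher level binds tighter
'*' has higher precedence than '=='


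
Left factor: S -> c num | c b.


Common prefix: 'c'
Factored: S -> c S', S' -> num | b


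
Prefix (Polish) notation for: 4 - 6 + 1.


left-to-right (same/higher precedence on left): tree is (+ (- 4 6) 1)
Prefix: + - 4 6 1


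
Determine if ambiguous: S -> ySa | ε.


balanced y^n…a^n: each string has a unique parse
Unambiguous


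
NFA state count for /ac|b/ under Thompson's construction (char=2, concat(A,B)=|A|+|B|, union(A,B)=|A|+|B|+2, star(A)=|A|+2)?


Syntax tree has 3 char leaf(s), 1 union(s), 0 star(s)
chars contribute 3×2 = 6; each union adds +2; each star adds +2
Total: 6 + 2 + 0 = 8 states


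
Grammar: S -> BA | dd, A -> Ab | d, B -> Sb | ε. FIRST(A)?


Per alternative of A: FIRST(Ab) = {d}; FIRST(d) = {d}
FIRST(A) = {d}


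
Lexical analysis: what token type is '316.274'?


Pattern: digits with a decimal point
Type: FLOAT_LITERAL


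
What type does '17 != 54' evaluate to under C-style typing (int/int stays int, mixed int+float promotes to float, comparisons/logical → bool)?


Operand types: int != int
Rule: comparison yields bool
Result type: bool


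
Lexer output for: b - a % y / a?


Scan left to right, longest-match per lexeme
Tokens: ID(b), OP(-), ID(a), OP(%), ID(y), OP(/), ID(a)


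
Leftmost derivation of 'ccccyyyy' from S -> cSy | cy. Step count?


Derivation: S => cSy => ccSyy => cccSyyy => ccccyyyy
Steps: 4


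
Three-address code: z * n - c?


Break into single-operator statements:
t1 = z * n
t2 = t1 - c


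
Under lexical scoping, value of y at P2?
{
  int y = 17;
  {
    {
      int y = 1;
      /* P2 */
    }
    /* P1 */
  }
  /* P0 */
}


y declared in the same block as P2
y = 1


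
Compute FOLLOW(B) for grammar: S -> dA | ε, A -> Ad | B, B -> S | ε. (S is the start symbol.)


$ ∈ FOLLOW(S). For each A -> αBβ: add FIRST(β)\{ε} to FOLLOW(B); if β nullable, add FOLLOW(A).
FOLLOW(B) = {$, d}


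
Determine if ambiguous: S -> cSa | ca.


balanced c^n…a^n: each string has a unique parse
Unambiguous


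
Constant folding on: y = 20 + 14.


20 + 14 = 34 at compile time
Optimized: y = 34


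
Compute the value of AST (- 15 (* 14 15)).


Evaluate inner: (* 14 15) = 210
Evaluate root: (- 15 210) = -195
Result: -195


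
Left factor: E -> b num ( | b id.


Common prefix: 'b'
Factored: E -> b E', E' -> num ( | id


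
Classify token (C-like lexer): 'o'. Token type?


Pattern: letter/underscore followed by alphanumerics, not a keyword
Type: IDENTIFIER


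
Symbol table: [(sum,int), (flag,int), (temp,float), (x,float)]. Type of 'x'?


Lookup 'x' → type float


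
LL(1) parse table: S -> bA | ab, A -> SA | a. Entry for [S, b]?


For [S, b]: 'b' ∈ FIRST(bA)
Entry: S -> bA


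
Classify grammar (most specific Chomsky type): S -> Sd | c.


Left-linear: every RHS is a terminal or one nonterminal followed by a terminal
Classification: Type 3 (Regular)


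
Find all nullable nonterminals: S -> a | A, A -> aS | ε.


A nonterminal is nullable iff some alternative derives ε (directly, or every symbol in it is nullable)
Nullable: {A, S}


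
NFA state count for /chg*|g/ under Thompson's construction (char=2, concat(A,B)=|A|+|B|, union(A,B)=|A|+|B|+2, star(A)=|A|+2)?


Syntax tree has 4 char leaf(s), 1 union(s), 1 star(s)
chars contribute 4×2 = 8; each union adds +2; each star adds +2
Total: 8 + 2 + 2 = 12 states


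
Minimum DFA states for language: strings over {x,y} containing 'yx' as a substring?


KMP-style automaton: 2 progress states + 1 absorbing accept = 3
Minimal DFA: 3 states


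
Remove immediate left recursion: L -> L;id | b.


Left-recursive alternatives: L;id; non-recursive: b
Introduce L': L -> bL', L' -> ;idL' | ε


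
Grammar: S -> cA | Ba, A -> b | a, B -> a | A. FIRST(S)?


Per alternative of S: FIRST(cA) = {c}; FIRST(Ba) = {a, b}
FIRST(S) = {a, b, c}


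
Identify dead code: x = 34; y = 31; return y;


x is assigned but never read
Dead: 'x = 34'


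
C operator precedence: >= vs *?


'*' is multiplicative (level 10); '>=' is relational (level 7)
Higher level binds tighter
'*' has higher precedence than '>='


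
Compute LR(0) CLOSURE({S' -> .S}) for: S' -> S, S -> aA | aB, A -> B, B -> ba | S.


Start: S' -> .S
For each item with dot before a nonterminal B, add B -> .γ for every B-production
Closure: [S' -> .S, S -> .aA, S -> .aB]


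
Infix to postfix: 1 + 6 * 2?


* has higher precedence, evaluate 6*2 first
Postfix: 1 6 2 * +


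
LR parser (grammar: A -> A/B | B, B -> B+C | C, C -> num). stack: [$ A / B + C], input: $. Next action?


handle 'B+C' on top
Action: reduce (B -> B+C)


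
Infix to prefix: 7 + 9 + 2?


left-to-right (same/higher precedence on left): tree is (+ (+ 7 9) 2)
Prefix: + + 7 9 2


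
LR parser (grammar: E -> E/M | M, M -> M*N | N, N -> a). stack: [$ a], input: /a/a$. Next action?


'a' on top is the handle for N -> a
Action: reduce (N -> a)


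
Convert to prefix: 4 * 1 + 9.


left-to-right (same/higher precedence on left): tree is (+ (* 4 1) 9)
Prefix: + * 4 1 9


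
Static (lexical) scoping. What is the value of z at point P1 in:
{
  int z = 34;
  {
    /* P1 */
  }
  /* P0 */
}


P1's block does not declare z; resolves to the enclosing declaration at depth 0
z = 34


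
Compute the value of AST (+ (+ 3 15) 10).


Evaluate inner: (+ 3 15) = 18
Evaluate root: (+ 18 10) = 28
Result: 28


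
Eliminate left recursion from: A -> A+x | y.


Left-recursive alternatives: A+x; non-recursive: y
Introduce A': A -> yA', A' -> +xA' | ε


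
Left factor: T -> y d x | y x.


Common prefix: 'y'
Factored: T -> y T', T' -> d x | x


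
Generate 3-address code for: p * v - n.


Break into single-operator statements:
t1 = p * v
t2 = t1 - n


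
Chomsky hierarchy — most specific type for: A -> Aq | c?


Left-linear: every RHS is a terminal or one nonterminal followed by a terminal
Classification: Type 3 (Regular)


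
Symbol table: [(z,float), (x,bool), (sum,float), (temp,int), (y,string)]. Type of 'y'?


Lookup 'y' → type string


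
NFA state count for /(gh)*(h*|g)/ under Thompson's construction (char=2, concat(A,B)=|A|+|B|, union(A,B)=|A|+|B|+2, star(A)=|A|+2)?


Syntax tree has 4 char leaf(s), 1 union(s), 2 star(s)
chars contribute 4×2 = 8; each union adds +2; each star adds +2
Total: 8 + 2 + 4 = 14 states


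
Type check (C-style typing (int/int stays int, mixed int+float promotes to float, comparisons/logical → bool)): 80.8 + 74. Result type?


Operand types: float + int
Rule: mixed int/float promotes to float; int/int stays int
Result type: float


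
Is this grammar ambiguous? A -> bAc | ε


balanced b^n…c^n: each string has a unique parse
Unambiguous


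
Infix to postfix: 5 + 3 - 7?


Left to right (same or higher precedence on left)
Postfix: 5 3 + 7 -


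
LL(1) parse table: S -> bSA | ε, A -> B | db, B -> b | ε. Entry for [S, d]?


For [S, d]: ε is nullable and 'd' ∈ FOLLOW(S)
Entry: S -> ε


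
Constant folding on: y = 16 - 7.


16 - 7 = 9 at compile time
Optimized: y = 9


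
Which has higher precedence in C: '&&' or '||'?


'&&' is logical AND (level 2); '||' is logical OR (level 1)
Higher level binds tighter
'&&' has higher precedence than '||'


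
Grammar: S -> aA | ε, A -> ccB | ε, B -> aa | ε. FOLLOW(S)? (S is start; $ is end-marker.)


$ ∈ FOLLOW(S). For each A -> αBβ: add FIRST(β)\{ε} to FOLLOW(B); if β nullable, add FOLLOW(A).
FOLLOW(S) = {$}


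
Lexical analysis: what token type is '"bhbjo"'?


Pattern: double-quoted sequence
Type: STRING_LITERAL


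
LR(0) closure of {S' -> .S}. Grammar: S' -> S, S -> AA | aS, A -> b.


Start: S' -> .S
For each item with dot before a nonterminal B, add B -> .γ for every B-production
Closure: [S' -> .S, S -> .AA, S -> .aS, A -> .b]


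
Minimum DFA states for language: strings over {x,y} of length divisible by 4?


Track length mod 4: states 0..3, accept at 0
Minimal DFA: 4 states


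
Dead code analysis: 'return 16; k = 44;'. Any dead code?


statement follows a return and is unreachable
Dead: 'k = 44'


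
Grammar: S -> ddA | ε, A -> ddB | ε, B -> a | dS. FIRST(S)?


Per alternative of S: FIRST(ddA) = {d}; FIRST(ε) = {ε}
FIRST(S) = {d, ε}


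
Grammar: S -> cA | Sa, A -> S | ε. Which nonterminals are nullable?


A nonterminal is nullable iff some alternative derives ε (directly, or every symbol in it is nullable)
Nullable: {A}


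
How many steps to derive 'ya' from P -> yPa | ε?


Derivation: P => yPa => ya
Steps: 2


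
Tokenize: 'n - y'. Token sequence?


Scan left to right, longest-match per lexeme
Tokens: ID(n), OP(-), ID(y)


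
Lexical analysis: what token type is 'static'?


Pattern: reserved word
Type: KEYWORD


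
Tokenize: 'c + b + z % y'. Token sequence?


Scan left to right, longest-match per lexeme
Tokens: ID(c), OP(+), ID(b), OP(+), ID(z), OP(%), ID(y)


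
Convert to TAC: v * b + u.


Break into single-operator statements:
t1 = v * b
t2 = t1 + u


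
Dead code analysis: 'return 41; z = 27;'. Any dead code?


statement follows a return and is unreachable
Dead: 'z = 27'


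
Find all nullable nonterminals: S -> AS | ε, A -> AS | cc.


A nonterminal is nullable iff some alternative derives ε (directly, or every symbol in it is nullable)
Nullable: {S}


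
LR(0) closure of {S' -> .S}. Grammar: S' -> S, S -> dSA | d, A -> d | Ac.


Start: S' -> .S
For each item with dot before a nonterminal B, add B -> .γ for every B-production
Closure: [S' -> .S, S -> .dSA, S -> .d]


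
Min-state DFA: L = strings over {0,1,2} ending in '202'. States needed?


Track the longest suffix of input matching a prefix of '202': 4 classes (prefixes of length 0..3)
Minimal DFA: 4 states


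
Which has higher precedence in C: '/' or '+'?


'/' is multiplicative (level 10); '+' is additive (level 9)
Higher level binds tighter
'/' has higher precedence than '+'


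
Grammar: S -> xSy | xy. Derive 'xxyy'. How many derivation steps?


Derivation: S => xSy => xxyy
Steps: 2


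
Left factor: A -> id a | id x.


Common prefix: 'id'
Factored: A -> id A', A' -> a | x


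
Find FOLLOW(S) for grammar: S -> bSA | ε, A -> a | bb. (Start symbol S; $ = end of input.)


$ ∈ FOLLOW(S). For each A -> αBβ: add FIRST(β)\{ε} to FOLLOW(B); if β nullable, add FOLLOW(A).
FOLLOW(S) = {$, a, b}


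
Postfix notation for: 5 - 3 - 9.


Left to right (same or higher precedence on left)
Postfix: 5 3 - 9 -


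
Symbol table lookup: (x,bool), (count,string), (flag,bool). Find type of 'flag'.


Lookup 'flag' → type bool


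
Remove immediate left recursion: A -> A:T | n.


Left-recursive alternatives: A:T; non-recursive: n
Introduce A': A -> nA', A' -> :TA' | ε


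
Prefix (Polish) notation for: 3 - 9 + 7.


left-to-right (same/higher precedence on left): tree is (+ (- 3 9) 7)
Prefix: + - 3 9 7


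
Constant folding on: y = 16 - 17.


16 - 17 = -1 at compile time
Optimized: y = -1


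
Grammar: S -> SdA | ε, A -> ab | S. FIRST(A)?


Per alternative of A: FIRST(ab) = {a}; FIRST(S) = {d, ε}
FIRST(A) = {a, d, ε}


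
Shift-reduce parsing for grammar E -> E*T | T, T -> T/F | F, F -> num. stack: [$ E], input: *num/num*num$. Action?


shift '*' to continue E -> E*T
Action: shift


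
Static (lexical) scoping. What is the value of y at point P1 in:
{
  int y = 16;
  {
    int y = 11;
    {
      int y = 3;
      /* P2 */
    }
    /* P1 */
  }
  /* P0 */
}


y declared in the same block as P1
y = 11


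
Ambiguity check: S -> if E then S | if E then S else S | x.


dangling else: 'if E then if E then x else x' parses two ways
Ambiguous


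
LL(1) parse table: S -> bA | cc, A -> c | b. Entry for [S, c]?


For [S, c]: 'c' ∈ FIRST(cc)
Entry: S -> cc


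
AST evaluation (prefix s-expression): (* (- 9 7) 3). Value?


Evaluate inner: (- 9 7) = 2
Evaluate root: (* 2 3) = 6
Result: 6


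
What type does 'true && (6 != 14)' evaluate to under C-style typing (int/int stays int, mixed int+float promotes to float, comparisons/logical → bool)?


Operand types: bool && bool
Rule: logical operators take bool operands and yield bool
Result type: bool


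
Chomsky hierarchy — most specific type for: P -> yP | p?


Right-linear: every RHS is a terminal or a terminal followed by one nonterminal
Classification: Type 3 (Regular)


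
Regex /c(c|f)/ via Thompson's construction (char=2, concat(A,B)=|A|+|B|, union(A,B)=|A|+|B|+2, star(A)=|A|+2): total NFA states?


Syntax tree has 3 char leaf(s), 1 union(s), 0 star(s)
chars contribute 3×2 = 6; each union adds +2; each star adds +2
Total: 6 + 2 + 0 = 8 states


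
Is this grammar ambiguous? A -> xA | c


right-linear, alternatives start with distinct terminals 'x' vs 'c': unique leftmost derivation
Unambiguous


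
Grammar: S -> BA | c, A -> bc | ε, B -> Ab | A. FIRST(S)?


Per alternative of S: FIRST(BA) = {b, ε}; FIRST(c) = {c}
FIRST(S) = {b, c, ε}


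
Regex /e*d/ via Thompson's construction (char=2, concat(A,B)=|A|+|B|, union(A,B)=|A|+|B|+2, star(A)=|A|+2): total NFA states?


Syntax tree has 2 char leaf(s), 0 union(s), 1 star(s)
chars contribute 2×2 = 4; each union adds +2; each star adds +2
Total: 4 + 0 + 2 = 6 states


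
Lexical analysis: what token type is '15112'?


Pattern: digits only
Type: INTEGER_LITERAL


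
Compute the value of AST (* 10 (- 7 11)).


Evaluate inner: (- 7 11) = -4
Evaluate root: (* 10 -4) = -40
Result: -40


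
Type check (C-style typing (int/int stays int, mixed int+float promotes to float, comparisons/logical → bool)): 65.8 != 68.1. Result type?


Operand types: float != float
Rule: comparison yields bool
Result type: bool


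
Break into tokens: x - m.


Scan left to right, longest-match per lexeme
Tokens: ID(x), OP(-), ID(m)


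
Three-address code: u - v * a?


Break into single-operator statements:
t1 = v * a
t2 = u - t1


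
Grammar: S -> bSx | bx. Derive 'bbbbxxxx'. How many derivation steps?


Derivation: S => bSx => bbSxx => bbbSxxx => bbbbxxxx
Steps: 4


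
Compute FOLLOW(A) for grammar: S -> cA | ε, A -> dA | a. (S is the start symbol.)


$ ∈ FOLLOW(S). For each A -> αBβ: add FIRST(β)\{ε} to FOLLOW(B); if β nullable, add FOLLOW(A).
FOLLOW(A) = {$}


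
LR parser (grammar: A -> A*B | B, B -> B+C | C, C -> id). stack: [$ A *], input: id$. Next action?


no handle ('A*' is not any RHS); shift 'id'
Action: shift


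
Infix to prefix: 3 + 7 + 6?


left-to-right (same/higher precedence on left): tree is (+ (+ 3 7) 6)
Prefix: + + 3 7 6


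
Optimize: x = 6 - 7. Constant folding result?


6 - 7 = -1 at compile time
Optimized: x = -1


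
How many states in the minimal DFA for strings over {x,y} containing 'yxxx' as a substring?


KMP-style automaton: 4 progress states + 1 absorbing accept = 5
Minimal DFA: 5 states


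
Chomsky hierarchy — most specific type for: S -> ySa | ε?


Single nonterminal LHS, but y^n a^n is not regular
Classification: Type 2 (Context-Free)


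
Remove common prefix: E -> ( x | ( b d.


Common prefix: '('
Factored: E -> ( E', E' -> x | b d


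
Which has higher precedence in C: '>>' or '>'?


'>>' is shift (level 8); '>' is relational (level 7)
Higher level binds tighter
'>>' has higher precedence than '>'


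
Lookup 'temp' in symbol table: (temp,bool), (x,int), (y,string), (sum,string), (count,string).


Lookup 'temp' → type bool


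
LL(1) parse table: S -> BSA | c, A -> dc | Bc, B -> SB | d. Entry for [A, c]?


For [A, c]: 'c' ∈ FIRST(Bc)
Entry: A -> Bc


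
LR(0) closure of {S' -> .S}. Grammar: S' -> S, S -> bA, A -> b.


Start: S' -> .S
For each item with dot before a nonterminal B, add B -> .γ for every B-production
Closure: [S' -> .S, S -> .bA]
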